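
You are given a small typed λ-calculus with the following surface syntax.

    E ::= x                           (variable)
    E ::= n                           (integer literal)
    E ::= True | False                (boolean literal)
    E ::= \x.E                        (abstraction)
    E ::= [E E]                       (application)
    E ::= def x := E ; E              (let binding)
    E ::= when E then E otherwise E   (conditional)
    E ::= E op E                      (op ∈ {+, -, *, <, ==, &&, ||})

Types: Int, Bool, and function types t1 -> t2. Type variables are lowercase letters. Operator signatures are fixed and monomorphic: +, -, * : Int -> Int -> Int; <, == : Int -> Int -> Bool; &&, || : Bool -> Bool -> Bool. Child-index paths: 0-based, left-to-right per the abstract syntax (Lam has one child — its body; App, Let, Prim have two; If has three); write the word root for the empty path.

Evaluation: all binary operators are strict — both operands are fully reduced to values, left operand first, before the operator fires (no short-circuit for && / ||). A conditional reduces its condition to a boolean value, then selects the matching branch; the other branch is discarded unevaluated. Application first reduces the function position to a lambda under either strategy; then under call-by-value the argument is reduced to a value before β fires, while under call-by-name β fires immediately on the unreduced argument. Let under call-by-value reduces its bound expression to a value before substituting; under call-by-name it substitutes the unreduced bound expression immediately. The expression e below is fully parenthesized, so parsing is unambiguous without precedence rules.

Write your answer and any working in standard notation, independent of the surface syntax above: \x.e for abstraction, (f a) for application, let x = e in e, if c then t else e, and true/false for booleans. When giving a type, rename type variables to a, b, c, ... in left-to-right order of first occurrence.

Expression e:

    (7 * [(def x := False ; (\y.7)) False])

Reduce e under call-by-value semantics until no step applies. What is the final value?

Working:
step 0: (7 * ((let x = false in (\y.7)) false))
step 1: [let@1.0] (7 * ((\y.7) false))
step 2: [beta@1] (7 * 7)
step 3: [delta@root] 49

Answer: 49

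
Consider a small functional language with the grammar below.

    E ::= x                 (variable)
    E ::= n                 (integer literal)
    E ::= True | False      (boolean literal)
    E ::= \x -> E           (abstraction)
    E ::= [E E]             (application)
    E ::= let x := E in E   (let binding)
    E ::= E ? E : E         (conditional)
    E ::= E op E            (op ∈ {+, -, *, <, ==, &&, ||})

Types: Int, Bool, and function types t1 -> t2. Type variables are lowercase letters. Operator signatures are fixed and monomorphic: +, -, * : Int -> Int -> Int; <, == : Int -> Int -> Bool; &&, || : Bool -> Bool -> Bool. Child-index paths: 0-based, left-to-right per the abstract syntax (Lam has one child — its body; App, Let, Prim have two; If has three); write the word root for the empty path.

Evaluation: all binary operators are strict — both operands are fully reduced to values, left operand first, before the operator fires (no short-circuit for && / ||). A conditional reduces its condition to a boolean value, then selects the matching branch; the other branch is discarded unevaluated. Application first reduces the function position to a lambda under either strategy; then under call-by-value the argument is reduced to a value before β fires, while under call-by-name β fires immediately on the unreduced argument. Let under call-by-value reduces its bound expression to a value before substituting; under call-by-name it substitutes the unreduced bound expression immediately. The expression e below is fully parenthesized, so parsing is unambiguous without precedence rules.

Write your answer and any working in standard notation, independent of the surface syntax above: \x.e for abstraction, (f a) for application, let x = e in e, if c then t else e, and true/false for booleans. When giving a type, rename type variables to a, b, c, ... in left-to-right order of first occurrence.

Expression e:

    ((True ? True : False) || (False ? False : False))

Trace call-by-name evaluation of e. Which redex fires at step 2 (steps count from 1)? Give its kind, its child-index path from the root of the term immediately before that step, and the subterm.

Answer: if at 1 : (if false then false else false)

Working:
step 0: ((if true then true else false) || (if false then false else false))
step 1: [if@0] (true || (if false then false else false))
step 2: [if@1] (true || false)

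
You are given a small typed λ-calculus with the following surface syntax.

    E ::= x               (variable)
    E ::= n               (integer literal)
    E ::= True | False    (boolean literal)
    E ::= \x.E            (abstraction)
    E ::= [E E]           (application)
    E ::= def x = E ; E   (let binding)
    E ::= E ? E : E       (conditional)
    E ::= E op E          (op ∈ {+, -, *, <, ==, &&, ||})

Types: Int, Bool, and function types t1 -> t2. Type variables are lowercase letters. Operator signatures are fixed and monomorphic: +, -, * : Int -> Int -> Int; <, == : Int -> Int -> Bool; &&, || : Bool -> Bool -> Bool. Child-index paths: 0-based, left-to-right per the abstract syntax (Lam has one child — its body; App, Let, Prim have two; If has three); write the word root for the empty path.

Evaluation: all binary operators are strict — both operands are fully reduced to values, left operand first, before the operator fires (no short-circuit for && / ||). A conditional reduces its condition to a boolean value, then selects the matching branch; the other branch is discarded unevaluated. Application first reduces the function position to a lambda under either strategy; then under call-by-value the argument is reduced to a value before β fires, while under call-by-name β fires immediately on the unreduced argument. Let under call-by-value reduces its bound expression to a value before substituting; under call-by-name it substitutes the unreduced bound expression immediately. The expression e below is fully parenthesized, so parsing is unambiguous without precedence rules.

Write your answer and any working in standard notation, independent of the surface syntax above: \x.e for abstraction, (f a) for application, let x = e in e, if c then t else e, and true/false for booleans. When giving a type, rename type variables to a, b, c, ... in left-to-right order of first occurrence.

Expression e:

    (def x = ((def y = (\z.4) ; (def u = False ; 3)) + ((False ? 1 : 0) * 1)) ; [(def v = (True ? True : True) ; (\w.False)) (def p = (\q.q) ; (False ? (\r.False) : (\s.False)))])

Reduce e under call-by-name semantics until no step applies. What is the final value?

Answer: false

Working:
step 0: (let x = ((let y = (\z.4) in (let u = false in 3)) + ((if false then 1 else 0) * 1)) in ((let v = (if true then true else true) in (\w.false)) (let p = (\q.q) in (if false then (\r.false) else (\s.false)))))
step 1: [let@root] ((let v = (if true then true else true) in (\w.false)) (let p = (\q.q) in (if false then (\r.false) else (\s.false))))
step 2: [let@0] ((\w.false) (let p = (\q.q) in (if false then (\r.false) else (\s.false))))
step 3: [beta@root] false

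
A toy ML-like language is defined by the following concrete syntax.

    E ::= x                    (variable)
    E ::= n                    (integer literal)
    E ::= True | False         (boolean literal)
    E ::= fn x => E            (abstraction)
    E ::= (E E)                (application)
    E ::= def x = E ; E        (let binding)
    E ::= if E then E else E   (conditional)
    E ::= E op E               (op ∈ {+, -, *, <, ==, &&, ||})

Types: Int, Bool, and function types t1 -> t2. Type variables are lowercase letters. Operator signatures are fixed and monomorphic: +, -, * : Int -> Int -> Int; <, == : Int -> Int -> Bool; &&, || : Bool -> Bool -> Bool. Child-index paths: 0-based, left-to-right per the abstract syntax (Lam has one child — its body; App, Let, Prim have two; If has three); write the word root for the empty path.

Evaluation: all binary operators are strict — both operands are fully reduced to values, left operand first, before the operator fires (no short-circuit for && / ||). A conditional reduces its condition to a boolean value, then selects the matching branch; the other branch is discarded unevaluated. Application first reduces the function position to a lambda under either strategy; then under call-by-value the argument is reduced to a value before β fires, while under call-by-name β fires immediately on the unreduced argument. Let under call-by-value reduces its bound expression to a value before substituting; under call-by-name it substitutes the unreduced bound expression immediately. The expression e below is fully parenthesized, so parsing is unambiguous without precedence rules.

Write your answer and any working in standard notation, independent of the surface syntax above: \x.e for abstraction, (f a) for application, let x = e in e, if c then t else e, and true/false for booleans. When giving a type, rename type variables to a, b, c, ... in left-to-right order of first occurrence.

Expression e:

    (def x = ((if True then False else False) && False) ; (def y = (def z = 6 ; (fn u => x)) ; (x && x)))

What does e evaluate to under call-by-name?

Working:
step 0: (let x = ((if true then false else false) && false) in (let y = (let z = 6 in (\u.x)) in (x && x)))
step 1: [let@root] (let y = (let z = 6 in (\u.((if true then false else false) && false))) in (((if true then false else false) && false) && ((if true then false else false) && false)))
step 2: [let@root] (((if true then false else false) && false) && ((if true then false else false) && false))
step 3: [if@0.0] ((false && false) && ((if true then false else false) && false))
step 4: [delta@0] (false && ((if true then false else false) && false))
step 5: [if@1.0] (false && (false && false))
step 6: [delta@1] (false && false)
step 7: [delta@root] false

Answer: false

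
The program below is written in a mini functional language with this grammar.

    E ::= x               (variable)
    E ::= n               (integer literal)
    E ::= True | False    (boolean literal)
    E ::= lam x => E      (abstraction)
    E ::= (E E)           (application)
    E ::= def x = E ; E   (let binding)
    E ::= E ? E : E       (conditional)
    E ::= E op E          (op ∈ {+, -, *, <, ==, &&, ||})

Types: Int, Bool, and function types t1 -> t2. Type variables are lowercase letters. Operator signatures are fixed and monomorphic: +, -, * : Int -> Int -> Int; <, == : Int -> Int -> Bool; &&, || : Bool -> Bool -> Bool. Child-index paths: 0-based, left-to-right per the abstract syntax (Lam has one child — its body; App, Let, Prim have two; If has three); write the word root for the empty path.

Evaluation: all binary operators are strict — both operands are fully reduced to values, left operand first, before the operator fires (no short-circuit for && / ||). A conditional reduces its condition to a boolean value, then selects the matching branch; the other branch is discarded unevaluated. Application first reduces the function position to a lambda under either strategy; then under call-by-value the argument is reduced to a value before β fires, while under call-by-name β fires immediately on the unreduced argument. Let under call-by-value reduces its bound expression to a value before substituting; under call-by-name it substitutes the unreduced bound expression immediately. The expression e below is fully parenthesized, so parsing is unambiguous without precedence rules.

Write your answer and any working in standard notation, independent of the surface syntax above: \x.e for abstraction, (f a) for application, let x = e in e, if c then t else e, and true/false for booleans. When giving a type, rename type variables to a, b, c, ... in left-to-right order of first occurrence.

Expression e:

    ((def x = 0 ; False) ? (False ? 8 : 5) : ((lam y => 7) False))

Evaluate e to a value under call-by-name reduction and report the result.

Working:
step 0: (if (let x = 0 in false) then (if false then 8 else 5) else ((\y.7) false))
step 1: [let@0] (if false then (if false then 8 else 5) else ((\y.7) false))
step 2: [if@root] ((\y.7) false)
step 3: [beta@root] 7

Answer: 7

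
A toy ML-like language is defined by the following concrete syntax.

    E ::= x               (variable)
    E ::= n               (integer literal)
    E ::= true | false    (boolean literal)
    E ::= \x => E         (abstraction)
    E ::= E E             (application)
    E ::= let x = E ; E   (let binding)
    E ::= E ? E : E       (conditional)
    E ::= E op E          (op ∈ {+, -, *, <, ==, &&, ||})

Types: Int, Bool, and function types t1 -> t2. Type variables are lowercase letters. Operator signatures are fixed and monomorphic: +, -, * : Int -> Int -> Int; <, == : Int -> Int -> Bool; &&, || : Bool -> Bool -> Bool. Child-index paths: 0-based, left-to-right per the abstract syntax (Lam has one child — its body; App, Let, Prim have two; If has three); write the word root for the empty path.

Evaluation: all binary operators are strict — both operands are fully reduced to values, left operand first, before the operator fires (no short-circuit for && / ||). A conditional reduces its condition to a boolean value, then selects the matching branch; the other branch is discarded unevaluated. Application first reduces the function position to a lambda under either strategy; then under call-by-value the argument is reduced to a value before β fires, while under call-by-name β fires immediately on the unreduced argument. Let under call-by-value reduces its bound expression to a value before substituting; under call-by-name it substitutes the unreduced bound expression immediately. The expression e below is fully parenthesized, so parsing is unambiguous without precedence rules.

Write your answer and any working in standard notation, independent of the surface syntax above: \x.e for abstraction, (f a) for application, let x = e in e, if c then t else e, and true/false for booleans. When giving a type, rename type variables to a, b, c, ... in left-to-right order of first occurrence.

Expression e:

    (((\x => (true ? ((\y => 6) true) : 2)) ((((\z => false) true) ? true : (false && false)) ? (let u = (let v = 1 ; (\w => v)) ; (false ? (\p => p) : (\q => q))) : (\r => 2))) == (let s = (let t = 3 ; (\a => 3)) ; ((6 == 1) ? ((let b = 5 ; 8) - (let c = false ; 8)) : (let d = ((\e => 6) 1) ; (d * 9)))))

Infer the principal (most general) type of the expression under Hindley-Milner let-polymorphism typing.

Trace:
  unify Bool ~ Bool
\y._ : b -> Int
  unify b -> Int ~ Bool -> c
  unify b ~ Bool
  unify Int ~ c
_ _ : Int
  unify Int ~ Int
\x._ : a -> Int
\z._ : d -> Bool
  unify d -> Bool ~ Bool -> e
  unify d ~ Bool
  unify Bool ~ e
_ _ : Bool
  unify Bool ~ Bool
  unify Bool ~ Bool
  unify Bool ~ Bool
  unify Bool ~ Bool
  unify Bool ~ Bool
let v : Int
v : Int
\w._ : f -> Int
let u : forall. f -> Int
  unify Bool ~ Bool
p : g
\p._ : g -> g
q : h
\q._ : h -> h
  unify g -> g ~ h -> h
  unify g ~ h
  unify h ~ h
\r._ : i -> Int
  unify h -> h ~ i -> Int
  unify h ~ i
  unify i ~ Int
  unify a -> Int ~ (Int -> Int) -> j
  unify a ~ Int -> Int
  unify Int ~ j
_ _ : Int
  unify Int ~ Int
let t : Int
\a._ : k -> Int
let s : forall. k -> Int
  unify Int ~ Int
  unify Int ~ Int
  unify Bool ~ Bool
let b : Int
  unify Int ~ Int
let c : Bool
  unify Int ~ Int
\e._ : l -> Int
  unify l -> Int ~ Int -> m
  unify l ~ Int
  unify Int ~ m
_ _ : Int
let d : Int
d : Int
  unify Int ~ Int
  unify Int ~ Int
  unify Int ~ Int
  unify Int ~ Int

Answer: Bool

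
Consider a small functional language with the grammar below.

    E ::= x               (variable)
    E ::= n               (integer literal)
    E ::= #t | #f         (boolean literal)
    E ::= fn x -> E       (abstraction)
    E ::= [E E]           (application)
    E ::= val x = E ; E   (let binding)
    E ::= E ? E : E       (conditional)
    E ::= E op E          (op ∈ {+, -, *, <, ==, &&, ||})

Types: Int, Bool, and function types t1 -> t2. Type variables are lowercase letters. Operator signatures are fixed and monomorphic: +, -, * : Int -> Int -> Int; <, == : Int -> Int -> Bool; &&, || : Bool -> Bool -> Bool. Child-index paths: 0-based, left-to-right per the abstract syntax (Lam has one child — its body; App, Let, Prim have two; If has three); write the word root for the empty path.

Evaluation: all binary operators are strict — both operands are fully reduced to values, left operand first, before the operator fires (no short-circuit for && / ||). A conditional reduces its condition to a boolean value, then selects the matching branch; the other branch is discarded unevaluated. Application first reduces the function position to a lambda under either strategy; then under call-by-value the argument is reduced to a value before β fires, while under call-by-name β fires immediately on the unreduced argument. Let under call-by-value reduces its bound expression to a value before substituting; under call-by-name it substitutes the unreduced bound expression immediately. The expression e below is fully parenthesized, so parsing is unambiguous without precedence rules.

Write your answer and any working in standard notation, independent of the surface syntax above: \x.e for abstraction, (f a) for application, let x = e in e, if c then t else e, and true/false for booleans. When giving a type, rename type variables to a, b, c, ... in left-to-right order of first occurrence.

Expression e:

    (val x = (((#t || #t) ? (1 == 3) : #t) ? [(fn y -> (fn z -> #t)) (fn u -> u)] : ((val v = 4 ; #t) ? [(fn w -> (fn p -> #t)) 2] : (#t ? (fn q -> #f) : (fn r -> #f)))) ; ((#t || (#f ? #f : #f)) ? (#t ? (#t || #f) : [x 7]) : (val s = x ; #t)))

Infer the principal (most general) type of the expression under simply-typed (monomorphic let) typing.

Working:
  unify Bool ~ Bool
  unify Bool ~ Bool
  unify Bool ~ Bool
  unify Int ~ Int
  unify Int ~ Int
  unify Bool ~ Bool
  unify Bool ~ Bool
\z._ : b -> Bool
\y._ : a -> b -> Bool
u : c
\u._ : c -> c
  unify a -> b -> Bool ~ (c -> c) -> d
  unify a ~ c -> c
  unify b -> Bool ~ d
_ _ : b -> Bool
let v : Int
  unify Bool ~ Bool
\p._ : f -> Bool
\w._ : e -> f -> Bool
  unify e -> f -> Bool ~ Int -> g
  unify e ~ Int
  unify f -> Bool ~ g
_ _ : f -> Bool
  unify Bool ~ Bool
\q._ : h -> Bool
\r._ : i -> Bool
  unify h -> Bool ~ i -> Bool
  unify h ~ i
  unify Bool ~ Bool
  unify f -> Bool ~ i -> Bool
  unify f ~ i
  unify Bool ~ Bool
  unify b -> Bool ~ i -> Bool
  unify b ~ i
  unify Bool ~ Bool
let x : i -> Bool
  unify Bool ~ Bool
  unify Bool ~ Bool
  unify Bool ~ Bool
  unify Bool ~ Bool
  unify Bool ~ Bool
  unify Bool ~ Bool
  unify Bool ~ Bool
  unify Bool ~ Bool
x : i -> Bool
  unify i -> Bool ~ Int -> j
  unify i ~ Int
  unify Bool ~ j
_ _ : Bool
  unify Bool ~ Bool
x : Int -> Bool
let s : Int -> Bool
  unify Bool ~ Bool

Answer: Bool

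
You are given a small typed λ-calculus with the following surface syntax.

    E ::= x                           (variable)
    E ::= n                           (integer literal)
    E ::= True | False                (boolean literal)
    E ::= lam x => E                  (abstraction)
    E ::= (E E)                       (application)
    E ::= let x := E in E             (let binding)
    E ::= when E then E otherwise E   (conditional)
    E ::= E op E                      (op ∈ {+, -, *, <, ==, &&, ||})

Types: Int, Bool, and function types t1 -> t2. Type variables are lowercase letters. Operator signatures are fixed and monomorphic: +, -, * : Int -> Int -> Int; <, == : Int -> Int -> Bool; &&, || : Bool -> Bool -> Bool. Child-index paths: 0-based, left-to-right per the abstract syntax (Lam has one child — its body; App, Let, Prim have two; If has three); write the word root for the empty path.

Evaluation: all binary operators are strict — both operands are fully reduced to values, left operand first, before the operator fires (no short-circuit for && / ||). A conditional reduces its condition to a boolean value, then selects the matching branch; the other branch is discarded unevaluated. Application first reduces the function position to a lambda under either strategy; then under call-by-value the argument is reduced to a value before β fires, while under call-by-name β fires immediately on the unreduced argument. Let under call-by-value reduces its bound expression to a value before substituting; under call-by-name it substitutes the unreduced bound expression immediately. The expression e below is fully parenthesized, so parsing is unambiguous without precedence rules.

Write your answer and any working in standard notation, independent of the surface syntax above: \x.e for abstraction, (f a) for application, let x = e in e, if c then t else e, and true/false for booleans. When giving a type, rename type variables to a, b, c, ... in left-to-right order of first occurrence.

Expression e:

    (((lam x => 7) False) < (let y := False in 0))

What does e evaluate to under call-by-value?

Answer: false

Derivation:
step 0: (((\x.7) false) < (let y = false in 0))
step 1: [beta@0] (7 < (let y = false in 0))
step 2: [let@1] (7 < 0)
step 3: [delta@root] false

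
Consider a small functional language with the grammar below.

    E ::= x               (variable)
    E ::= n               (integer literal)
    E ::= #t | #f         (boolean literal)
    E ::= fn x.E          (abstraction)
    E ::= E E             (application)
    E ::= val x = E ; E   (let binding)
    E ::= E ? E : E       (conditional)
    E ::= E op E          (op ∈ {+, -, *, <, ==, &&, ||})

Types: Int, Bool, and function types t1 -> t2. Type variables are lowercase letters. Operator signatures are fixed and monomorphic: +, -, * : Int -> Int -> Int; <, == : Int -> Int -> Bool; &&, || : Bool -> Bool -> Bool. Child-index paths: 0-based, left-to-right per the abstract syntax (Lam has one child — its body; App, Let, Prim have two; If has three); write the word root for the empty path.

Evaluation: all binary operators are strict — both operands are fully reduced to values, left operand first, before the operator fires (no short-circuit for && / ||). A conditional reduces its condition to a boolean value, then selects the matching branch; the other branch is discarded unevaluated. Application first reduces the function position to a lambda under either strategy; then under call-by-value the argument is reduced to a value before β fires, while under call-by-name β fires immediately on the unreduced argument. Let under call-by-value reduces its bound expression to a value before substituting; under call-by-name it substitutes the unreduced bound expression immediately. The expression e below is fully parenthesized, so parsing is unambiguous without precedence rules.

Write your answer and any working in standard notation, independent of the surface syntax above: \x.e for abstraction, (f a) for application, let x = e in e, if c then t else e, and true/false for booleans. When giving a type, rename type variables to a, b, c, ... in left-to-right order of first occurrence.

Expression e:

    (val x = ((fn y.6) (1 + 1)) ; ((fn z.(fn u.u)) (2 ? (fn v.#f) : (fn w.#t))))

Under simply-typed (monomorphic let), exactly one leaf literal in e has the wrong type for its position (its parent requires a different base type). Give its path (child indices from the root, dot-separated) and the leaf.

Answer: 1.1.0 : 2

Derivation:
\y._ : a -> Int
  unify Int ~ Int
  unify Int ~ Int
  unify a -> Int ~ Int -> b
  unify a ~ Int
  unify Int ~ b
_ _ : Int
let x : Int
u : d
\u._ : d -> d
\z._ : c -> d -> d
  unify Int ~ Bool
  FAIL: mismatch Int ~ Bool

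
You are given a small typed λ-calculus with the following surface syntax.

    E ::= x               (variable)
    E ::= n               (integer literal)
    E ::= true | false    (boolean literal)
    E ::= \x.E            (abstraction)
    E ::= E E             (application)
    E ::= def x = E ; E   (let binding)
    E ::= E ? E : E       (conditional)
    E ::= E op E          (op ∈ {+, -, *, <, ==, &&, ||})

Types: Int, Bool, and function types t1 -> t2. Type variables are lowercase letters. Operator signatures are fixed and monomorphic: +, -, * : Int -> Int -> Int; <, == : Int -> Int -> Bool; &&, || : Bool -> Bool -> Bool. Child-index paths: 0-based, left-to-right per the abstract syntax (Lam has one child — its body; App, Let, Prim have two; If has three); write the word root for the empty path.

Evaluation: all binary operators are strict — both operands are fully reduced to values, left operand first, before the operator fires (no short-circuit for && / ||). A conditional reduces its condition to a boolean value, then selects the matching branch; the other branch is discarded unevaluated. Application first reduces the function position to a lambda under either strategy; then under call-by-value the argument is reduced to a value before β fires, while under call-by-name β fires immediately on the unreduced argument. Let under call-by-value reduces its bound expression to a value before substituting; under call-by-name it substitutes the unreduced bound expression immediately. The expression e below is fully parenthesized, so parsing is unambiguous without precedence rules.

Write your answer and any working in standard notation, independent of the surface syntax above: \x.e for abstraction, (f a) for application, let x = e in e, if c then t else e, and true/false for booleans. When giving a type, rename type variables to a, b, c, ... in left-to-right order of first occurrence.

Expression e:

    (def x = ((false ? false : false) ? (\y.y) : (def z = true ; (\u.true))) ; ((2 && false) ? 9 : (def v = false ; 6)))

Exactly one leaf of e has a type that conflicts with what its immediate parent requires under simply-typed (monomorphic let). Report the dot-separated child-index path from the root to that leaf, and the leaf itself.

Answer: 1.0.0 : 2

Trace:
  unify Bool ~ Bool
  unify Bool ~ Bool
  unify Bool ~ Bool
y : a
\y._ : a -> a
let z : Bool
\u._ : b -> Bool
  unify a -> a ~ b -> Bool
  unify a ~ b
  unify b ~ Bool
let x : Bool -> Bool
  unify Int ~ Bool
  FAIL: mismatch Int ~ Bool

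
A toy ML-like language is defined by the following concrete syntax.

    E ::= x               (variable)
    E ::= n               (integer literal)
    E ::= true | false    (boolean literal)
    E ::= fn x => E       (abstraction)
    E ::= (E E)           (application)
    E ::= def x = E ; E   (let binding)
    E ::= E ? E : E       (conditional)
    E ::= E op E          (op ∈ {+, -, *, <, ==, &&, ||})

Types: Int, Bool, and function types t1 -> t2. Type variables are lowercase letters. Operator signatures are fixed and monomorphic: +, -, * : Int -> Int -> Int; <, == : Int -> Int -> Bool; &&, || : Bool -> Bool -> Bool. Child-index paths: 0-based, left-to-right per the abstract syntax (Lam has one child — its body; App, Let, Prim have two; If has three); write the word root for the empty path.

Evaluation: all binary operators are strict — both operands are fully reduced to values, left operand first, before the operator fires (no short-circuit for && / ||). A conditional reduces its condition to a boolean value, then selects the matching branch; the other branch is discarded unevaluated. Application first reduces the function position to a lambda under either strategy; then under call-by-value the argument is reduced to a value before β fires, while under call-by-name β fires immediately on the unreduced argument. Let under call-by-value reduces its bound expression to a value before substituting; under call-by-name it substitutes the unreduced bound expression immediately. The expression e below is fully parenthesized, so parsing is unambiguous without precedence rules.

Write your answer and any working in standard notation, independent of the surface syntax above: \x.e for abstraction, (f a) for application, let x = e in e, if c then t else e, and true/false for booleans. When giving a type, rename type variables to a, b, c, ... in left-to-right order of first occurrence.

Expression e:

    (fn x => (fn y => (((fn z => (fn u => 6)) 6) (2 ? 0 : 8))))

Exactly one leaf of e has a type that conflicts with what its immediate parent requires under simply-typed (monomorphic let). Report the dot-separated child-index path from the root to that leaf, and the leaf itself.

Answer: 0.0.1.0 : 2

Trace:
\u._ : d -> Int
\z._ : c -> d -> Int
  unify c -> d -> Int ~ Int -> e
  unify c ~ Int
  unify d -> Int ~ e
_ _ : d -> Int
  unify Int ~ Bool
  FAIL: mismatch Int ~ Bool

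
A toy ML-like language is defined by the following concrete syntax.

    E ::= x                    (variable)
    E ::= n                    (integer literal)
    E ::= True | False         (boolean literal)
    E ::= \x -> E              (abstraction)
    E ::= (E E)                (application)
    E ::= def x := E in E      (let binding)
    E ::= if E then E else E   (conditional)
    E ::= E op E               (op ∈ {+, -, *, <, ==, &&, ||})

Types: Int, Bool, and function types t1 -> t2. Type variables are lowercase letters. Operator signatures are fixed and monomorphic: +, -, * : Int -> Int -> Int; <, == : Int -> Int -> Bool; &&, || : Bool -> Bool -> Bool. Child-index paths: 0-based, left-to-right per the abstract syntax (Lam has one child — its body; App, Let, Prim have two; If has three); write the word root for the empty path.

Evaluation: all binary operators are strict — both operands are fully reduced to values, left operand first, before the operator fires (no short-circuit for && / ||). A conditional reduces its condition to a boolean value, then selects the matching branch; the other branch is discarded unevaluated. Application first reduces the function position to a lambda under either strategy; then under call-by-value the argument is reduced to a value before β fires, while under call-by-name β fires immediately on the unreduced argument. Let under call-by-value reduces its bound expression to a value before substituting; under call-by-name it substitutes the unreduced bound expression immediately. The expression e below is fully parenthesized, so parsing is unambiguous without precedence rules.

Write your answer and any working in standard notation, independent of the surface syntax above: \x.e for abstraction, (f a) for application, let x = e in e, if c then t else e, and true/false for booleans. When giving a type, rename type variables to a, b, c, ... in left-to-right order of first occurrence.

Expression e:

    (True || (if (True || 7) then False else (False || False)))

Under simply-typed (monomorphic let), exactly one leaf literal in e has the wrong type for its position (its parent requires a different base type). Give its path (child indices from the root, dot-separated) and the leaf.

Answer: 1.0.1 : 7

Working:
  unify Bool ~ Bool
  unify Bool ~ Bool
  unify Int ~ Bool
  FAIL: mismatch Int ~ Bool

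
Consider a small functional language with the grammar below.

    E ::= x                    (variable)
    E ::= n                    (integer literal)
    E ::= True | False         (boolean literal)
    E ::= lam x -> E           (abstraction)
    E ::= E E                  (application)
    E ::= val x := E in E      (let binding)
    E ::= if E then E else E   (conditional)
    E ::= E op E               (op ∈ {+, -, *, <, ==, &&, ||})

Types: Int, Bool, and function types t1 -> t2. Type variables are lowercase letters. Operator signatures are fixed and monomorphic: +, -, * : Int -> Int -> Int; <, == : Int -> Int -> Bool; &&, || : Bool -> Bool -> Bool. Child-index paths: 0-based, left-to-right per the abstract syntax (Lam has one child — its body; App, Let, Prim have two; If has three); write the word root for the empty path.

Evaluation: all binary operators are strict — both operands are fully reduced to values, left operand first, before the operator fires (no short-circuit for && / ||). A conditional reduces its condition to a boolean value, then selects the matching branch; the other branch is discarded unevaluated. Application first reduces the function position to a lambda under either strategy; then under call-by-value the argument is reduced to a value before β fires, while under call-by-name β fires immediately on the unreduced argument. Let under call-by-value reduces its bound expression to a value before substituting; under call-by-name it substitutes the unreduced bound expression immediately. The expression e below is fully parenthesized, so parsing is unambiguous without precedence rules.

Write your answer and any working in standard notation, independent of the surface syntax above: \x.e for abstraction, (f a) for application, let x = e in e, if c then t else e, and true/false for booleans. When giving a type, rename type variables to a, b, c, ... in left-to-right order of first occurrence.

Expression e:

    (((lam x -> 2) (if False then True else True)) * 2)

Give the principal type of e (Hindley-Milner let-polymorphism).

Answer: Int

Working:
\x._ : a -> Int
  unify Bool ~ Bool
  unify Bool ~ Bool
  unify a -> Int ~ Bool -> b
  unify a ~ Bool
  unify Int ~ b
_ _ : Int
  unify Int ~ Int
  unify Int ~ Int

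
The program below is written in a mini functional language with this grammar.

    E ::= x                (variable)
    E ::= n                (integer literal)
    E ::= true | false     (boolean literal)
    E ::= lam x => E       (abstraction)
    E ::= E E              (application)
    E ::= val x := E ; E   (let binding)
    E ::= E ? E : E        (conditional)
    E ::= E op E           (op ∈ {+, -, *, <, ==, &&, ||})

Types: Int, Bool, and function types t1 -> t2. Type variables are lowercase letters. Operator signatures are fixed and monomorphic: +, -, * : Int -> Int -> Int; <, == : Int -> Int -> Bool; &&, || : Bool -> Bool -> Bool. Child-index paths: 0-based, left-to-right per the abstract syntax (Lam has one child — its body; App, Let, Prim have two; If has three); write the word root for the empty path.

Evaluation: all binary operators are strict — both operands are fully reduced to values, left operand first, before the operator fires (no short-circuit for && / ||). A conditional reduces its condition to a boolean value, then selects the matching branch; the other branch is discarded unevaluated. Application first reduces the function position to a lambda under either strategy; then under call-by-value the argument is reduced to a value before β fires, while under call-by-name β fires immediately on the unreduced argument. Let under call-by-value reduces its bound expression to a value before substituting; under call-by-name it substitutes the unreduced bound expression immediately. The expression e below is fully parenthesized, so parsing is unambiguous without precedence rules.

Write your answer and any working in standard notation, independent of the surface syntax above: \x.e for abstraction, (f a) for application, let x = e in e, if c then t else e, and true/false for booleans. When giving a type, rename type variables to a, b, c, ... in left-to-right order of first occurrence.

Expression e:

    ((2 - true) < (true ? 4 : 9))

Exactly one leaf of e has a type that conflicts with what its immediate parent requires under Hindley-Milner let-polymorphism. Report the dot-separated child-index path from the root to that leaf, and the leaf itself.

Derivation:
  unify Int ~ Int
  unify Bool ~ Int
  FAIL: mismatch Bool ~ Int

Answer: 0.1 : true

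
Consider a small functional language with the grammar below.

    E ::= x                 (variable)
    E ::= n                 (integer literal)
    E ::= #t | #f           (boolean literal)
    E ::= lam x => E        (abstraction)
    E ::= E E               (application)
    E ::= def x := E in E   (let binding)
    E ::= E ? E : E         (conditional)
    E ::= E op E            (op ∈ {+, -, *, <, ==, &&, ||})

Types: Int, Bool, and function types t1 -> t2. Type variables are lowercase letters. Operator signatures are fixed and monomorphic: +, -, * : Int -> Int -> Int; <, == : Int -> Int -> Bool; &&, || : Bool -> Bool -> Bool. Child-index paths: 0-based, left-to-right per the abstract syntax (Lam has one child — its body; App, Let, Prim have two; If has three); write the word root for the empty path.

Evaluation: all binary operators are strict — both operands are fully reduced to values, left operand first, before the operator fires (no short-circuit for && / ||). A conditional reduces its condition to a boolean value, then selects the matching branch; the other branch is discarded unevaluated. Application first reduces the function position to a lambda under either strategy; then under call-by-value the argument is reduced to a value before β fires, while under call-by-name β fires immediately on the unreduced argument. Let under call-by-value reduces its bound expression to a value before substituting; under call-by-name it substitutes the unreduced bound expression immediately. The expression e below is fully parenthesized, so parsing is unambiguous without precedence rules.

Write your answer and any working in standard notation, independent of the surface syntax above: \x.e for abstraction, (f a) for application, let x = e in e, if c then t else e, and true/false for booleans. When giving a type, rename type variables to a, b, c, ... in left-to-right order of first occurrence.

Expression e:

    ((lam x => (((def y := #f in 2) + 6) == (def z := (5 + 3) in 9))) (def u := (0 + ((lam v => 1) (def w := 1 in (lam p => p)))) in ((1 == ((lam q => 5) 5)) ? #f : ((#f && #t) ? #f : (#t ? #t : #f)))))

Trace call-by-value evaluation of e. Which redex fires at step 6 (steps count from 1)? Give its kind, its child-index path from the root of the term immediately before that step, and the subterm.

Answer: delta at 1.0 : (1 == 5)

Derivation:
step 0: ((\x.(((let y = false in 2) + 6) == (let z = (5 + 3) in 9))) (let u = (0 + ((\v.1) (let w = 1 in (\p.p)))) in (if (1 == ((\q.5) 5)) then false else (if (false && true) then false else (if true then true else false)))))
step 1: [let@1.0.1.1] ((\x.(((let y = false in 2) + 6) == (let z = (5 + 3) in 9))) (let u = (0 + ((\v.1) (\p.p))) in (if (1 == ((\q.5) 5)) then false else (if (false && true) then false else (if true then true else false)))))
step 2: [beta@1.0.1] ((\x.(((let y = false in 2) + 6) == (let z = (5 + 3) in 9))) (let u = (0 + 1) in (if (1 == ((\q.5) 5)) then false else (if (false && true) then false else (if true then true else false)))))
step 3: [delta@1.0] ((\x.(((let y = false in 2) + 6) == (let z = (5 + 3) in 9))) (let u = 1 in (if (1 == ((\q.5) 5)) then false else (if (false && true) then false else (if true then true else false)))))
step 4: [let@1] ((\x.(((let y = false in 2) + 6) == (let z = (5 + 3) in 9))) (if (1 == ((\q.5) 5)) then false else (if (false && true) then false else (if true then true else false))))
step 5: [beta@1.0.1] ((\x.(((let y = false in 2) + 6) == (let z = (5 + 3) in 9))) (if (1 == 5) then false else (if (false && true) then false else (if true then true else false))))
step 6: [delta@1.0] ((\x.(((let y = false in 2) + 6) == (let z = (5 + 3) in 9))) (if false then false else (if (false && true) then false else (if true then true else false))))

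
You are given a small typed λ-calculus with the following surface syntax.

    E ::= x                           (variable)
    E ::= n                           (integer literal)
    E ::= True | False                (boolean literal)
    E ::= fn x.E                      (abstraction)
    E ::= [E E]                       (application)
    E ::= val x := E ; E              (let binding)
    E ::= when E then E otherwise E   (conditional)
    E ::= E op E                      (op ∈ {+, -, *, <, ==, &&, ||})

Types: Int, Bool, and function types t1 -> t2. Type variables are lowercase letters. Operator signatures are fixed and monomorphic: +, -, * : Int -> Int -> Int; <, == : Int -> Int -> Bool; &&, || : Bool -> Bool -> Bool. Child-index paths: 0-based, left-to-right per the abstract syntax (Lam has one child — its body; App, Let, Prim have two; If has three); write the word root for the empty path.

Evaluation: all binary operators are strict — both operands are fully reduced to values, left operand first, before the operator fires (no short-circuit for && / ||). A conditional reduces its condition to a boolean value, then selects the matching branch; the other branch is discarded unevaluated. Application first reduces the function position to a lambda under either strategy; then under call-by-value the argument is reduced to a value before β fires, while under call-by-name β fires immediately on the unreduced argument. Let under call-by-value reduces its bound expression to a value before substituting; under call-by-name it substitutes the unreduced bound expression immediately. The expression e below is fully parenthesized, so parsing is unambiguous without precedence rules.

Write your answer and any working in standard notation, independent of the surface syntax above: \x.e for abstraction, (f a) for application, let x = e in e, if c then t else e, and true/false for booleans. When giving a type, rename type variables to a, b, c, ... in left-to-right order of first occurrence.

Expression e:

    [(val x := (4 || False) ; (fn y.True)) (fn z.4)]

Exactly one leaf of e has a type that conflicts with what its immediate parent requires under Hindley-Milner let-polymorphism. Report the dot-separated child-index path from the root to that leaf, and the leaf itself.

Working:
  unify Int ~ Bool
  FAIL: mismatch Int ~ Bool

Answer: 0.0.0 : 4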